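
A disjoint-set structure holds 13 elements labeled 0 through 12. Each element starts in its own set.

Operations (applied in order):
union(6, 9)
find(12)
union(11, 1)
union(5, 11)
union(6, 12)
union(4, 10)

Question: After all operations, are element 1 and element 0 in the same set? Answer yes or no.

Answer: no

Derivation:
Step 1: union(6, 9) -> merged; set of 6 now {6, 9}
Step 2: find(12) -> no change; set of 12 is {12}
Step 3: union(11, 1) -> merged; set of 11 now {1, 11}
Step 4: union(5, 11) -> merged; set of 5 now {1, 5, 11}
Step 5: union(6, 12) -> merged; set of 6 now {6, 9, 12}
Step 6: union(4, 10) -> merged; set of 4 now {4, 10}
Set of 1: {1, 5, 11}; 0 is not a member.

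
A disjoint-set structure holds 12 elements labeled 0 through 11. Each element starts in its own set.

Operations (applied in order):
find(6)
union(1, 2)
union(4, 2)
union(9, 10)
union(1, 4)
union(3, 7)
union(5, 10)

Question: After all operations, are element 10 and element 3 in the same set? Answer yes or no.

Answer: no

Derivation:
Step 1: find(6) -> no change; set of 6 is {6}
Step 2: union(1, 2) -> merged; set of 1 now {1, 2}
Step 3: union(4, 2) -> merged; set of 4 now {1, 2, 4}
Step 4: union(9, 10) -> merged; set of 9 now {9, 10}
Step 5: union(1, 4) -> already same set; set of 1 now {1, 2, 4}
Step 6: union(3, 7) -> merged; set of 3 now {3, 7}
Step 7: union(5, 10) -> merged; set of 5 now {5, 9, 10}
Set of 10: {5, 9, 10}; 3 is not a member.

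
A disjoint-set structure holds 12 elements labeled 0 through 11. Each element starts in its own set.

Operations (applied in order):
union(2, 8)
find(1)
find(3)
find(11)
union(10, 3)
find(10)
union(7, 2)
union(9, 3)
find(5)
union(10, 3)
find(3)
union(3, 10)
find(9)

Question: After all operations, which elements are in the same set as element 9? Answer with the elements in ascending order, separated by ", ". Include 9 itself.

Step 1: union(2, 8) -> merged; set of 2 now {2, 8}
Step 2: find(1) -> no change; set of 1 is {1}
Step 3: find(3) -> no change; set of 3 is {3}
Step 4: find(11) -> no change; set of 11 is {11}
Step 5: union(10, 3) -> merged; set of 10 now {3, 10}
Step 6: find(10) -> no change; set of 10 is {3, 10}
Step 7: union(7, 2) -> merged; set of 7 now {2, 7, 8}
Step 8: union(9, 3) -> merged; set of 9 now {3, 9, 10}
Step 9: find(5) -> no change; set of 5 is {5}
Step 10: union(10, 3) -> already same set; set of 10 now {3, 9, 10}
Step 11: find(3) -> no change; set of 3 is {3, 9, 10}
Step 12: union(3, 10) -> already same set; set of 3 now {3, 9, 10}
Step 13: find(9) -> no change; set of 9 is {3, 9, 10}
Component of 9: {3, 9, 10}

Answer: 3, 9, 10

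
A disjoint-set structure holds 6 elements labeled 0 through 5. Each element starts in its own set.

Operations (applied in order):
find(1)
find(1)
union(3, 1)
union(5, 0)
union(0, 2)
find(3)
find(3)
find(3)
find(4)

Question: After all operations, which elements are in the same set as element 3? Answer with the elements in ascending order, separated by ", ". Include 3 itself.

Step 1: find(1) -> no change; set of 1 is {1}
Step 2: find(1) -> no change; set of 1 is {1}
Step 3: union(3, 1) -> merged; set of 3 now {1, 3}
Step 4: union(5, 0) -> merged; set of 5 now {0, 5}
Step 5: union(0, 2) -> merged; set of 0 now {0, 2, 5}
Step 6: find(3) -> no change; set of 3 is {1, 3}
Step 7: find(3) -> no change; set of 3 is {1, 3}
Step 8: find(3) -> no change; set of 3 is {1, 3}
Step 9: find(4) -> no change; set of 4 is {4}
Component of 3: {1, 3}

Answer: 1, 3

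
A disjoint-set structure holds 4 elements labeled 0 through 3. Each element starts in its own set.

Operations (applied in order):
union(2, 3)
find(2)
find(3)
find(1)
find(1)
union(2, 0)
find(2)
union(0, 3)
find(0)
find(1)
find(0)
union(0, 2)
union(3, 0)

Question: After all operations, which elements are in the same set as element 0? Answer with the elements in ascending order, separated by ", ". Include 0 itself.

Answer: 0, 2, 3

Derivation:
Step 1: union(2, 3) -> merged; set of 2 now {2, 3}
Step 2: find(2) -> no change; set of 2 is {2, 3}
Step 3: find(3) -> no change; set of 3 is {2, 3}
Step 4: find(1) -> no change; set of 1 is {1}
Step 5: find(1) -> no change; set of 1 is {1}
Step 6: union(2, 0) -> merged; set of 2 now {0, 2, 3}
Step 7: find(2) -> no change; set of 2 is {0, 2, 3}
Step 8: union(0, 3) -> already same set; set of 0 now {0, 2, 3}
Step 9: find(0) -> no change; set of 0 is {0, 2, 3}
Step 10: find(1) -> no change; set of 1 is {1}
Step 11: find(0) -> no change; set of 0 is {0, 2, 3}
Step 12: union(0, 2) -> already same set; set of 0 now {0, 2, 3}
Step 13: union(3, 0) -> already same set; set of 3 now {0, 2, 3}
Component of 0: {0, 2, 3}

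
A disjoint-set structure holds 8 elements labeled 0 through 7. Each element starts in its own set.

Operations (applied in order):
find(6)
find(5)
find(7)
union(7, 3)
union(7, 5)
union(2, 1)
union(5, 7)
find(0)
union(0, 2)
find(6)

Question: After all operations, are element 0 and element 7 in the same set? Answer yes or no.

Step 1: find(6) -> no change; set of 6 is {6}
Step 2: find(5) -> no change; set of 5 is {5}
Step 3: find(7) -> no change; set of 7 is {7}
Step 4: union(7, 3) -> merged; set of 7 now {3, 7}
Step 5: union(7, 5) -> merged; set of 7 now {3, 5, 7}
Step 6: union(2, 1) -> merged; set of 2 now {1, 2}
Step 7: union(5, 7) -> already same set; set of 5 now {3, 5, 7}
Step 8: find(0) -> no change; set of 0 is {0}
Step 9: union(0, 2) -> merged; set of 0 now {0, 1, 2}
Step 10: find(6) -> no change; set of 6 is {6}
Set of 0: {0, 1, 2}; 7 is not a member.

Answer: no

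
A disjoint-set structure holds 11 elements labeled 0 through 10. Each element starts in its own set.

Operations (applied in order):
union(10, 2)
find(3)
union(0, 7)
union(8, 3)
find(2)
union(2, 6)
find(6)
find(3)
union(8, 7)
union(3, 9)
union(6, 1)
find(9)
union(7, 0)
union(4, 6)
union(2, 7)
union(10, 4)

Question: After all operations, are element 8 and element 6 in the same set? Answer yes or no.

Answer: yes

Derivation:
Step 1: union(10, 2) -> merged; set of 10 now {2, 10}
Step 2: find(3) -> no change; set of 3 is {3}
Step 3: union(0, 7) -> merged; set of 0 now {0, 7}
Step 4: union(8, 3) -> merged; set of 8 now {3, 8}
Step 5: find(2) -> no change; set of 2 is {2, 10}
Step 6: union(2, 6) -> merged; set of 2 now {2, 6, 10}
Step 7: find(6) -> no change; set of 6 is {2, 6, 10}
Step 8: find(3) -> no change; set of 3 is {3, 8}
Step 9: union(8, 7) -> merged; set of 8 now {0, 3, 7, 8}
Step 10: union(3, 9) -> merged; set of 3 now {0, 3, 7, 8, 9}
Step 11: union(6, 1) -> merged; set of 6 now {1, 2, 6, 10}
Step 12: find(9) -> no change; set of 9 is {0, 3, 7, 8, 9}
Step 13: union(7, 0) -> already same set; set of 7 now {0, 3, 7, 8, 9}
Step 14: union(4, 6) -> merged; set of 4 now {1, 2, 4, 6, 10}
Step 15: union(2, 7) -> merged; set of 2 now {0, 1, 2, 3, 4, 6, 7, 8, 9, 10}
Step 16: union(10, 4) -> already same set; set of 10 now {0, 1, 2, 3, 4, 6, 7, 8, 9, 10}
Set of 8: {0, 1, 2, 3, 4, 6, 7, 8, 9, 10}; 6 is a member.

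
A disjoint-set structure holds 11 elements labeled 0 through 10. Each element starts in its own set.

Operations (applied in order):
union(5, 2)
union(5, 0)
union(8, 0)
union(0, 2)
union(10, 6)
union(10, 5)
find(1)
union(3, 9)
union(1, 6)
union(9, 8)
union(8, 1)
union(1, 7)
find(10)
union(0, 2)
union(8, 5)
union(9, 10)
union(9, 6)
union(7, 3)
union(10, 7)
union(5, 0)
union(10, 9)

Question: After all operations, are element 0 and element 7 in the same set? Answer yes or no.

Step 1: union(5, 2) -> merged; set of 5 now {2, 5}
Step 2: union(5, 0) -> merged; set of 5 now {0, 2, 5}
Step 3: union(8, 0) -> merged; set of 8 now {0, 2, 5, 8}
Step 4: union(0, 2) -> already same set; set of 0 now {0, 2, 5, 8}
Step 5: union(10, 6) -> merged; set of 10 now {6, 10}
Step 6: union(10, 5) -> merged; set of 10 now {0, 2, 5, 6, 8, 10}
Step 7: find(1) -> no change; set of 1 is {1}
Step 8: union(3, 9) -> merged; set of 3 now {3, 9}
Step 9: union(1, 6) -> merged; set of 1 now {0, 1, 2, 5, 6, 8, 10}
Step 10: union(9, 8) -> merged; set of 9 now {0, 1, 2, 3, 5, 6, 8, 9, 10}
Step 11: union(8, 1) -> already same set; set of 8 now {0, 1, 2, 3, 5, 6, 8, 9, 10}
Step 12: union(1, 7) -> merged; set of 1 now {0, 1, 2, 3, 5, 6, 7, 8, 9, 10}
Step 13: find(10) -> no change; set of 10 is {0, 1, 2, 3, 5, 6, 7, 8, 9, 10}
Step 14: union(0, 2) -> already same set; set of 0 now {0, 1, 2, 3, 5, 6, 7, 8, 9, 10}
Step 15: union(8, 5) -> already same set; set of 8 now {0, 1, 2, 3, 5, 6, 7, 8, 9, 10}
Step 16: union(9, 10) -> already same set; set of 9 now {0, 1, 2, 3, 5, 6, 7, 8, 9, 10}
Step 17: union(9, 6) -> already same set; set of 9 now {0, 1, 2, 3, 5, 6, 7, 8, 9, 10}
Step 18: union(7, 3) -> already same set; set of 7 now {0, 1, 2, 3, 5, 6, 7, 8, 9, 10}
Step 19: union(10, 7) -> already same set; set of 10 now {0, 1, 2, 3, 5, 6, 7, 8, 9, 10}
Step 20: union(5, 0) -> already same set; set of 5 now {0, 1, 2, 3, 5, 6, 7, 8, 9, 10}
Step 21: union(10, 9) -> already same set; set of 10 now {0, 1, 2, 3, 5, 6, 7, 8, 9, 10}
Set of 0: {0, 1, 2, 3, 5, 6, 7, 8, 9, 10}; 7 is a member.

Answer: yes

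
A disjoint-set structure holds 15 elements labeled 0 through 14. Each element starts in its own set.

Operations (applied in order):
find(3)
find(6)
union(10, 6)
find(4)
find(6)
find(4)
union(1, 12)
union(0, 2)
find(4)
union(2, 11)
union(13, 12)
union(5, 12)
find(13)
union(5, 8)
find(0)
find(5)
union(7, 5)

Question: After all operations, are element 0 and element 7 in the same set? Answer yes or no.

Answer: no

Derivation:
Step 1: find(3) -> no change; set of 3 is {3}
Step 2: find(6) -> no change; set of 6 is {6}
Step 3: union(10, 6) -> merged; set of 10 now {6, 10}
Step 4: find(4) -> no change; set of 4 is {4}
Step 5: find(6) -> no change; set of 6 is {6, 10}
Step 6: find(4) -> no change; set of 4 is {4}
Step 7: union(1, 12) -> merged; set of 1 now {1, 12}
Step 8: union(0, 2) -> merged; set of 0 now {0, 2}
Step 9: find(4) -> no change; set of 4 is {4}
Step 10: union(2, 11) -> merged; set of 2 now {0, 2, 11}
Step 11: union(13, 12) -> merged; set of 13 now {1, 12, 13}
Step 12: union(5, 12) -> merged; set of 5 now {1, 5, 12, 13}
Step 13: find(13) -> no change; set of 13 is {1, 5, 12, 13}
Step 14: union(5, 8) -> merged; set of 5 now {1, 5, 8, 12, 13}
Step 15: find(0) -> no change; set of 0 is {0, 2, 11}
Step 16: find(5) -> no change; set of 5 is {1, 5, 8, 12, 13}
Step 17: union(7, 5) -> merged; set of 7 now {1, 5, 7, 8, 12, 13}
Set of 0: {0, 2, 11}; 7 is not a member.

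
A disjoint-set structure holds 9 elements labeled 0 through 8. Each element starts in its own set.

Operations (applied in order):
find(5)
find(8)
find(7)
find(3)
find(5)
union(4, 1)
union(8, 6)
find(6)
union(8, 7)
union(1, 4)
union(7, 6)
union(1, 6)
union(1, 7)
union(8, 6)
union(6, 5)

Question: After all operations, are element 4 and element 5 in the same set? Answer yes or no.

Answer: yes

Derivation:
Step 1: find(5) -> no change; set of 5 is {5}
Step 2: find(8) -> no change; set of 8 is {8}
Step 3: find(7) -> no change; set of 7 is {7}
Step 4: find(3) -> no change; set of 3 is {3}
Step 5: find(5) -> no change; set of 5 is {5}
Step 6: union(4, 1) -> merged; set of 4 now {1, 4}
Step 7: union(8, 6) -> merged; set of 8 now {6, 8}
Step 8: find(6) -> no change; set of 6 is {6, 8}
Step 9: union(8, 7) -> merged; set of 8 now {6, 7, 8}
Step 10: union(1, 4) -> already same set; set of 1 now {1, 4}
Step 11: union(7, 6) -> already same set; set of 7 now {6, 7, 8}
Step 12: union(1, 6) -> merged; set of 1 now {1, 4, 6, 7, 8}
Step 13: union(1, 7) -> already same set; set of 1 now {1, 4, 6, 7, 8}
Step 14: union(8, 6) -> already same set; set of 8 now {1, 4, 6, 7, 8}
Step 15: union(6, 5) -> merged; set of 6 now {1, 4, 5, 6, 7, 8}
Set of 4: {1, 4, 5, 6, 7, 8}; 5 is a member.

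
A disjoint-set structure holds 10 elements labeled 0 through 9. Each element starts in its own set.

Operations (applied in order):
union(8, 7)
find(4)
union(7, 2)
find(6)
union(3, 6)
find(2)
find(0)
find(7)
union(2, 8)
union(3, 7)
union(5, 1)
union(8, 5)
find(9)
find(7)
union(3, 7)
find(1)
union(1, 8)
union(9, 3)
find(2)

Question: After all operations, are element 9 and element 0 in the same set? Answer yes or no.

Step 1: union(8, 7) -> merged; set of 8 now {7, 8}
Step 2: find(4) -> no change; set of 4 is {4}
Step 3: union(7, 2) -> merged; set of 7 now {2, 7, 8}
Step 4: find(6) -> no change; set of 6 is {6}
Step 5: union(3, 6) -> merged; set of 3 now {3, 6}
Step 6: find(2) -> no change; set of 2 is {2, 7, 8}
Step 7: find(0) -> no change; set of 0 is {0}
Step 8: find(7) -> no change; set of 7 is {2, 7, 8}
Step 9: union(2, 8) -> already same set; set of 2 now {2, 7, 8}
Step 10: union(3, 7) -> merged; set of 3 now {2, 3, 6, 7, 8}
Step 11: union(5, 1) -> merged; set of 5 now {1, 5}
Step 12: union(8, 5) -> merged; set of 8 now {1, 2, 3, 5, 6, 7, 8}
Step 13: find(9) -> no change; set of 9 is {9}
Step 14: find(7) -> no change; set of 7 is {1, 2, 3, 5, 6, 7, 8}
Step 15: union(3, 7) -> already same set; set of 3 now {1, 2, 3, 5, 6, 7, 8}
Step 16: find(1) -> no change; set of 1 is {1, 2, 3, 5, 6, 7, 8}
Step 17: union(1, 8) -> already same set; set of 1 now {1, 2, 3, 5, 6, 7, 8}
Step 18: union(9, 3) -> merged; set of 9 now {1, 2, 3, 5, 6, 7, 8, 9}
Step 19: find(2) -> no change; set of 2 is {1, 2, 3, 5, 6, 7, 8, 9}
Set of 9: {1, 2, 3, 5, 6, 7, 8, 9}; 0 is not a member.

Answer: no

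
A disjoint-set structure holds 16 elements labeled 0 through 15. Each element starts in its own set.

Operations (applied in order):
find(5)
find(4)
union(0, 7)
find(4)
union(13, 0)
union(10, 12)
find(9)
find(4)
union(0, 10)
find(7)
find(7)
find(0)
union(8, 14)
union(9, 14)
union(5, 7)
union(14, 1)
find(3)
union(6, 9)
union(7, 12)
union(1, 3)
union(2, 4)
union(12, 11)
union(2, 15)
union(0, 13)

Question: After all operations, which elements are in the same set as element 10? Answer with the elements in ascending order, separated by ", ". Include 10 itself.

Answer: 0, 5, 7, 10, 11, 12, 13

Derivation:
Step 1: find(5) -> no change; set of 5 is {5}
Step 2: find(4) -> no change; set of 4 is {4}
Step 3: union(0, 7) -> merged; set of 0 now {0, 7}
Step 4: find(4) -> no change; set of 4 is {4}
Step 5: union(13, 0) -> merged; set of 13 now {0, 7, 13}
Step 6: union(10, 12) -> merged; set of 10 now {10, 12}
Step 7: find(9) -> no change; set of 9 is {9}
Step 8: find(4) -> no change; set of 4 is {4}
Step 9: union(0, 10) -> merged; set of 0 now {0, 7, 10, 12, 13}
Step 10: find(7) -> no change; set of 7 is {0, 7, 10, 12, 13}
Step 11: find(7) -> no change; set of 7 is {0, 7, 10, 12, 13}
Step 12: find(0) -> no change; set of 0 is {0, 7, 10, 12, 13}
Step 13: union(8, 14) -> merged; set of 8 now {8, 14}
Step 14: union(9, 14) -> merged; set of 9 now {8, 9, 14}
Step 15: union(5, 7) -> merged; set of 5 now {0, 5, 7, 10, 12, 13}
Step 16: union(14, 1) -> merged; set of 14 now {1, 8, 9, 14}
Step 17: find(3) -> no change; set of 3 is {3}
Step 18: union(6, 9) -> merged; set of 6 now {1, 6, 8, 9, 14}
Step 19: union(7, 12) -> already same set; set of 7 now {0, 5, 7, 10, 12, 13}
Step 20: union(1, 3) -> merged; set of 1 now {1, 3, 6, 8, 9, 14}
Step 21: union(2, 4) -> merged; set of 2 now {2, 4}
Step 22: union(12, 11) -> merged; set of 12 now {0, 5, 7, 10, 11, 12, 13}
Step 23: union(2, 15) -> merged; set of 2 now {2, 4, 15}
Step 24: union(0, 13) -> already same set; set of 0 now {0, 5, 7, 10, 11, 12, 13}
Component of 10: {0, 5, 7, 10, 11, 12, 13}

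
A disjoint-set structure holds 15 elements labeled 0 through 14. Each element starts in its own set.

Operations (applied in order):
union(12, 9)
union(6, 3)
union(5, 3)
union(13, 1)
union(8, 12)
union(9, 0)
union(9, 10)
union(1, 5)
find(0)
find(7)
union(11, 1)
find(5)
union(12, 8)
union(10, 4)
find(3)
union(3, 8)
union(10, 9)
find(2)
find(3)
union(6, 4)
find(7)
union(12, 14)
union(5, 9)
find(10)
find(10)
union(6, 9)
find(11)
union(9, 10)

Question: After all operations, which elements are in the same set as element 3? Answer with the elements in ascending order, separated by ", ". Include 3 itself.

Answer: 0, 1, 3, 4, 5, 6, 8, 9, 10, 11, 12, 13, 14

Derivation:
Step 1: union(12, 9) -> merged; set of 12 now {9, 12}
Step 2: union(6, 3) -> merged; set of 6 now {3, 6}
Step 3: union(5, 3) -> merged; set of 5 now {3, 5, 6}
Step 4: union(13, 1) -> merged; set of 13 now {1, 13}
Step 5: union(8, 12) -> merged; set of 8 now {8, 9, 12}
Step 6: union(9, 0) -> merged; set of 9 now {0, 8, 9, 12}
Step 7: union(9, 10) -> merged; set of 9 now {0, 8, 9, 10, 12}
Step 8: union(1, 5) -> merged; set of 1 now {1, 3, 5, 6, 13}
Step 9: find(0) -> no change; set of 0 is {0, 8, 9, 10, 12}
Step 10: find(7) -> no change; set of 7 is {7}
Step 11: union(11, 1) -> merged; set of 11 now {1, 3, 5, 6, 11, 13}
Step 12: find(5) -> no change; set of 5 is {1, 3, 5, 6, 11, 13}
Step 13: union(12, 8) -> already same set; set of 12 now {0, 8, 9, 10, 12}
Step 14: union(10, 4) -> merged; set of 10 now {0, 4, 8, 9, 10, 12}
Step 15: find(3) -> no change; set of 3 is {1, 3, 5, 6, 11, 13}
Step 16: union(3, 8) -> merged; set of 3 now {0, 1, 3, 4, 5, 6, 8, 9, 10, 11, 12, 13}
Step 17: union(10, 9) -> already same set; set of 10 now {0, 1, 3, 4, 5, 6, 8, 9, 10, 11, 12, 13}
Step 18: find(2) -> no change; set of 2 is {2}
Step 19: find(3) -> no change; set of 3 is {0, 1, 3, 4, 5, 6, 8, 9, 10, 11, 12, 13}
Step 20: union(6, 4) -> already same set; set of 6 now {0, 1, 3, 4, 5, 6, 8, 9, 10, 11, 12, 13}
Step 21: find(7) -> no change; set of 7 is {7}
Step 22: union(12, 14) -> merged; set of 12 now {0, 1, 3, 4, 5, 6, 8, 9, 10, 11, 12, 13, 14}
Step 23: union(5, 9) -> already same set; set of 5 now {0, 1, 3, 4, 5, 6, 8, 9, 10, 11, 12, 13, 14}
Step 24: find(10) -> no change; set of 10 is {0, 1, 3, 4, 5, 6, 8, 9, 10, 11, 12, 13, 14}
Step 25: find(10) -> no change; set of 10 is {0, 1, 3, 4, 5, 6, 8, 9, 10, 11, 12, 13, 14}
Step 26: union(6, 9) -> already same set; set of 6 now {0, 1, 3, 4, 5, 6, 8, 9, 10, 11, 12, 13, 14}
Step 27: find(11) -> no change; set of 11 is {0, 1, 3, 4, 5, 6, 8, 9, 10, 11, 12, 13, 14}
Step 28: union(9, 10) -> already same set; set of 9 now {0, 1, 3, 4, 5, 6, 8, 9, 10, 11, 12, 13, 14}
Component of 3: {0, 1, 3, 4, 5, 6, 8, 9, 10, 11, 12, 13, 14}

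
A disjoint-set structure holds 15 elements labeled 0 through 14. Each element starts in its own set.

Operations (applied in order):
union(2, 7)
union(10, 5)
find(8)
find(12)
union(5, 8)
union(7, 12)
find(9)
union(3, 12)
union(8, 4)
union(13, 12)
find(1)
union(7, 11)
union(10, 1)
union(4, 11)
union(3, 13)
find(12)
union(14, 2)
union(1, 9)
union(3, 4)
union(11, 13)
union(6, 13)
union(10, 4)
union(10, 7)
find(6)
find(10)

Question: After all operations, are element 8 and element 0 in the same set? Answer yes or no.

Step 1: union(2, 7) -> merged; set of 2 now {2, 7}
Step 2: union(10, 5) -> merged; set of 10 now {5, 10}
Step 3: find(8) -> no change; set of 8 is {8}
Step 4: find(12) -> no change; set of 12 is {12}
Step 5: union(5, 8) -> merged; set of 5 now {5, 8, 10}
Step 6: union(7, 12) -> merged; set of 7 now {2, 7, 12}
Step 7: find(9) -> no change; set of 9 is {9}
Step 8: union(3, 12) -> merged; set of 3 now {2, 3, 7, 12}
Step 9: union(8, 4) -> merged; set of 8 now {4, 5, 8, 10}
Step 10: union(13, 12) -> merged; set of 13 now {2, 3, 7, 12, 13}
Step 11: find(1) -> no change; set of 1 is {1}
Step 12: union(7, 11) -> merged; set of 7 now {2, 3, 7, 11, 12, 13}
Step 13: union(10, 1) -> merged; set of 10 now {1, 4, 5, 8, 10}
Step 14: union(4, 11) -> merged; set of 4 now {1, 2, 3, 4, 5, 7, 8, 10, 11, 12, 13}
Step 15: union(3, 13) -> already same set; set of 3 now {1, 2, 3, 4, 5, 7, 8, 10, 11, 12, 13}
Step 16: find(12) -> no change; set of 12 is {1, 2, 3, 4, 5, 7, 8, 10, 11, 12, 13}
Step 17: union(14, 2) -> merged; set of 14 now {1, 2, 3, 4, 5, 7, 8, 10, 11, 12, 13, 14}
Step 18: union(1, 9) -> merged; set of 1 now {1, 2, 3, 4, 5, 7, 8, 9, 10, 11, 12, 13, 14}
Step 19: union(3, 4) -> already same set; set of 3 now {1, 2, 3, 4, 5, 7, 8, 9, 10, 11, 12, 13, 14}
Step 20: union(11, 13) -> already same set; set of 11 now {1, 2, 3, 4, 5, 7, 8, 9, 10, 11, 12, 13, 14}
Step 21: union(6, 13) -> merged; set of 6 now {1, 2, 3, 4, 5, 6, 7, 8, 9, 10, 11, 12, 13, 14}
Step 22: union(10, 4) -> already same set; set of 10 now {1, 2, 3, 4, 5, 6, 7, 8, 9, 10, 11, 12, 13, 14}
Step 23: union(10, 7) -> already same set; set of 10 now {1, 2, 3, 4, 5, 6, 7, 8, 9, 10, 11, 12, 13, 14}
Step 24: find(6) -> no change; set of 6 is {1, 2, 3, 4, 5, 6, 7, 8, 9, 10, 11, 12, 13, 14}
Step 25: find(10) -> no change; set of 10 is {1, 2, 3, 4, 5, 6, 7, 8, 9, 10, 11, 12, 13, 14}
Set of 8: {1, 2, 3, 4, 5, 6, 7, 8, 9, 10, 11, 12, 13, 14}; 0 is not a member.

Answer: no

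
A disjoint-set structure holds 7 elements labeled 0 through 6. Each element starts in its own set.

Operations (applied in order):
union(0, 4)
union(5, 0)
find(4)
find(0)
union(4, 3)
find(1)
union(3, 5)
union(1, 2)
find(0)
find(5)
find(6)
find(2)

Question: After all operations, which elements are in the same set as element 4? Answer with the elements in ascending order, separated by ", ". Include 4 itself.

Answer: 0, 3, 4, 5

Derivation:
Step 1: union(0, 4) -> merged; set of 0 now {0, 4}
Step 2: union(5, 0) -> merged; set of 5 now {0, 4, 5}
Step 3: find(4) -> no change; set of 4 is {0, 4, 5}
Step 4: find(0) -> no change; set of 0 is {0, 4, 5}
Step 5: union(4, 3) -> merged; set of 4 now {0, 3, 4, 5}
Step 6: find(1) -> no change; set of 1 is {1}
Step 7: union(3, 5) -> already same set; set of 3 now {0, 3, 4, 5}
Step 8: union(1, 2) -> merged; set of 1 now {1, 2}
Step 9: find(0) -> no change; set of 0 is {0, 3, 4, 5}
Step 10: find(5) -> no change; set of 5 is {0, 3, 4, 5}
Step 11: find(6) -> no change; set of 6 is {6}
Step 12: find(2) -> no change; set of 2 is {1, 2}
Component of 4: {0, 3, 4, 5}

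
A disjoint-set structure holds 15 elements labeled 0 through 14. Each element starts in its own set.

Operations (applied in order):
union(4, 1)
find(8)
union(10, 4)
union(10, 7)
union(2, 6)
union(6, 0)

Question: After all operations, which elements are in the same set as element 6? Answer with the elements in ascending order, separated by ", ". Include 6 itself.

Answer: 0, 2, 6

Derivation:
Step 1: union(4, 1) -> merged; set of 4 now {1, 4}
Step 2: find(8) -> no change; set of 8 is {8}
Step 3: union(10, 4) -> merged; set of 10 now {1, 4, 10}
Step 4: union(10, 7) -> merged; set of 10 now {1, 4, 7, 10}
Step 5: union(2, 6) -> merged; set of 2 now {2, 6}
Step 6: union(6, 0) -> merged; set of 6 now {0, 2, 6}
Component of 6: {0, 2, 6}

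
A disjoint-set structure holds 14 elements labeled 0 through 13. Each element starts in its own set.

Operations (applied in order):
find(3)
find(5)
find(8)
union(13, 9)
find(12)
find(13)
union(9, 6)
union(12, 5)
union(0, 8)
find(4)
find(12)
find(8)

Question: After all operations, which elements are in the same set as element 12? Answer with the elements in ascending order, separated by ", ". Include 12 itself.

Step 1: find(3) -> no change; set of 3 is {3}
Step 2: find(5) -> no change; set of 5 is {5}
Step 3: find(8) -> no change; set of 8 is {8}
Step 4: union(13, 9) -> merged; set of 13 now {9, 13}
Step 5: find(12) -> no change; set of 12 is {12}
Step 6: find(13) -> no change; set of 13 is {9, 13}
Step 7: union(9, 6) -> merged; set of 9 now {6, 9, 13}
Step 8: union(12, 5) -> merged; set of 12 now {5, 12}
Step 9: union(0, 8) -> merged; set of 0 now {0, 8}
Step 10: find(4) -> no change; set of 4 is {4}
Step 11: find(12) -> no change; set of 12 is {5, 12}
Step 12: find(8) -> no change; set of 8 is {0, 8}
Component of 12: {5, 12}

Answer: 5, 12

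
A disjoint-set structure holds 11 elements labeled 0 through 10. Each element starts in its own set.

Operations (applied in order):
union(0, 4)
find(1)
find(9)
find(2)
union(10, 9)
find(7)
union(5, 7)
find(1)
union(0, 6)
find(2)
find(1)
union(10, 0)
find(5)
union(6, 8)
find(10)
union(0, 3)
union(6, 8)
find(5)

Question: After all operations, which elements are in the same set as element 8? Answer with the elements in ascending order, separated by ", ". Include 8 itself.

Answer: 0, 3, 4, 6, 8, 9, 10

Derivation:
Step 1: union(0, 4) -> merged; set of 0 now {0, 4}
Step 2: find(1) -> no change; set of 1 is {1}
Step 3: find(9) -> no change; set of 9 is {9}
Step 4: find(2) -> no change; set of 2 is {2}
Step 5: union(10, 9) -> merged; set of 10 now {9, 10}
Step 6: find(7) -> no change; set of 7 is {7}
Step 7: union(5, 7) -> merged; set of 5 now {5, 7}
Step 8: find(1) -> no change; set of 1 is {1}
Step 9: union(0, 6) -> merged; set of 0 now {0, 4, 6}
Step 10: find(2) -> no change; set of 2 is {2}
Step 11: find(1) -> no change; set of 1 is {1}
Step 12: union(10, 0) -> merged; set of 10 now {0, 4, 6, 9, 10}
Step 13: find(5) -> no change; set of 5 is {5, 7}
Step 14: union(6, 8) -> merged; set of 6 now {0, 4, 6, 8, 9, 10}
Step 15: find(10) -> no change; set of 10 is {0, 4, 6, 8, 9, 10}
Step 16: union(0, 3) -> merged; set of 0 now {0, 3, 4, 6, 8, 9, 10}
Step 17: union(6, 8) -> already same set; set of 6 now {0, 3, 4, 6, 8, 9, 10}
Step 18: find(5) -> no change; set of 5 is {5, 7}
Component of 8: {0, 3, 4, 6, 8, 9, 10}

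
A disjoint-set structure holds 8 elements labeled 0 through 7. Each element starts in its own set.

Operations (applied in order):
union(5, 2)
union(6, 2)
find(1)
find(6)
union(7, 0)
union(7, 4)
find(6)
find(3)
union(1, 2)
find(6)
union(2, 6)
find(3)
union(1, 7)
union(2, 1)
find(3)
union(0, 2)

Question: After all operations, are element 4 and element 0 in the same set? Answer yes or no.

Step 1: union(5, 2) -> merged; set of 5 now {2, 5}
Step 2: union(6, 2) -> merged; set of 6 now {2, 5, 6}
Step 3: find(1) -> no change; set of 1 is {1}
Step 4: find(6) -> no change; set of 6 is {2, 5, 6}
Step 5: union(7, 0) -> merged; set of 7 now {0, 7}
Step 6: union(7, 4) -> merged; set of 7 now {0, 4, 7}
Step 7: find(6) -> no change; set of 6 is {2, 5, 6}
Step 8: find(3) -> no change; set of 3 is {3}
Step 9: union(1, 2) -> merged; set of 1 now {1, 2, 5, 6}
Step 10: find(6) -> no change; set of 6 is {1, 2, 5, 6}
Step 11: union(2, 6) -> already same set; set of 2 now {1, 2, 5, 6}
Step 12: find(3) -> no change; set of 3 is {3}
Step 13: union(1, 7) -> merged; set of 1 now {0, 1, 2, 4, 5, 6, 7}
Step 14: union(2, 1) -> already same set; set of 2 now {0, 1, 2, 4, 5, 6, 7}
Step 15: find(3) -> no change; set of 3 is {3}
Step 16: union(0, 2) -> already same set; set of 0 now {0, 1, 2, 4, 5, 6, 7}
Set of 4: {0, 1, 2, 4, 5, 6, 7}; 0 is a member.

Answer: yes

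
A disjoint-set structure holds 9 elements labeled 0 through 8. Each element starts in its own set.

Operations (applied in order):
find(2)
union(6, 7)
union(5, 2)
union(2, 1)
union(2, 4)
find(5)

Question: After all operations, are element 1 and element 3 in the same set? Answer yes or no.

Answer: no

Derivation:
Step 1: find(2) -> no change; set of 2 is {2}
Step 2: union(6, 7) -> merged; set of 6 now {6, 7}
Step 3: union(5, 2) -> merged; set of 5 now {2, 5}
Step 4: union(2, 1) -> merged; set of 2 now {1, 2, 5}
Step 5: union(2, 4) -> merged; set of 2 now {1, 2, 4, 5}
Step 6: find(5) -> no change; set of 5 is {1, 2, 4, 5}
Set of 1: {1, 2, 4, 5}; 3 is not a member.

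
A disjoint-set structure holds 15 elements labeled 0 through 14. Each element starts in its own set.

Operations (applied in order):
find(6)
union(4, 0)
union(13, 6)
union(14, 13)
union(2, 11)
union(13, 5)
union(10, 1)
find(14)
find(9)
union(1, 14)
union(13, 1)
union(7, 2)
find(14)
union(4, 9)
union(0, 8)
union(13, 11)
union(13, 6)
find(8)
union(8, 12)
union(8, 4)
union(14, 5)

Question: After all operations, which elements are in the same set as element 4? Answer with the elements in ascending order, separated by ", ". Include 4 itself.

Answer: 0, 4, 8, 9, 12

Derivation:
Step 1: find(6) -> no change; set of 6 is {6}
Step 2: union(4, 0) -> merged; set of 4 now {0, 4}
Step 3: union(13, 6) -> merged; set of 13 now {6, 13}
Step 4: union(14, 13) -> merged; set of 14 now {6, 13, 14}
Step 5: union(2, 11) -> merged; set of 2 now {2, 11}
Step 6: union(13, 5) -> merged; set of 13 now {5, 6, 13, 14}
Step 7: union(10, 1) -> merged; set of 10 now {1, 10}
Step 8: find(14) -> no change; set of 14 is {5, 6, 13, 14}
Step 9: find(9) -> no change; set of 9 is {9}
Step 10: union(1, 14) -> merged; set of 1 now {1, 5, 6, 10, 13, 14}
Step 11: union(13, 1) -> already same set; set of 13 now {1, 5, 6, 10, 13, 14}
Step 12: union(7, 2) -> merged; set of 7 now {2, 7, 11}
Step 13: find(14) -> no change; set of 14 is {1, 5, 6, 10, 13, 14}
Step 14: union(4, 9) -> merged; set of 4 now {0, 4, 9}
Step 15: union(0, 8) -> merged; set of 0 now {0, 4, 8, 9}
Step 16: union(13, 11) -> merged; set of 13 now {1, 2, 5, 6, 7, 10, 11, 13, 14}
Step 17: union(13, 6) -> already same set; set of 13 now {1, 2, 5, 6, 7, 10, 11, 13, 14}
Step 18: find(8) -> no change; set of 8 is {0, 4, 8, 9}
Step 19: union(8, 12) -> merged; set of 8 now {0, 4, 8, 9, 12}
Step 20: union(8, 4) -> already same set; set of 8 now {0, 4, 8, 9, 12}
Step 21: union(14, 5) -> already same set; set of 14 now {1, 2, 5, 6, 7, 10, 11, 13, 14}
Component of 4: {0, 4, 8, 9, 12}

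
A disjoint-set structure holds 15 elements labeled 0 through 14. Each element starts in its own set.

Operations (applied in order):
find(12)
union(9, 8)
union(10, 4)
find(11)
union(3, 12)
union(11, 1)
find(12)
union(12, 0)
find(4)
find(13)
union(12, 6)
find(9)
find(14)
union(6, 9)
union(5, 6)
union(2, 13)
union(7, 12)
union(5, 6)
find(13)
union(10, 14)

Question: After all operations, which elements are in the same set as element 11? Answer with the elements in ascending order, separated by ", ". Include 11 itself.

Step 1: find(12) -> no change; set of 12 is {12}
Step 2: union(9, 8) -> merged; set of 9 now {8, 9}
Step 3: union(10, 4) -> merged; set of 10 now {4, 10}
Step 4: find(11) -> no change; set of 11 is {11}
Step 5: union(3, 12) -> merged; set of 3 now {3, 12}
Step 6: union(11, 1) -> merged; set of 11 now {1, 11}
Step 7: find(12) -> no change; set of 12 is {3, 12}
Step 8: union(12, 0) -> merged; set of 12 now {0, 3, 12}
Step 9: find(4) -> no change; set of 4 is {4, 10}
Step 10: find(13) -> no change; set of 13 is {13}
Step 11: union(12, 6) -> merged; set of 12 now {0, 3, 6, 12}
Step 12: find(9) -> no change; set of 9 is {8, 9}
Step 13: find(14) -> no change; set of 14 is {14}
Step 14: union(6, 9) -> merged; set of 6 now {0, 3, 6, 8, 9, 12}
Step 15: union(5, 6) -> merged; set of 5 now {0, 3, 5, 6, 8, 9, 12}
Step 16: union(2, 13) -> merged; set of 2 now {2, 13}
Step 17: union(7, 12) -> merged; set of 7 now {0, 3, 5, 6, 7, 8, 9, 12}
Step 18: union(5, 6) -> already same set; set of 5 now {0, 3, 5, 6, 7, 8, 9, 12}
Step 19: find(13) -> no change; set of 13 is {2, 13}
Step 20: union(10, 14) -> merged; set of 10 now {4, 10, 14}
Component of 11: {1, 11}

Answer: 1, 11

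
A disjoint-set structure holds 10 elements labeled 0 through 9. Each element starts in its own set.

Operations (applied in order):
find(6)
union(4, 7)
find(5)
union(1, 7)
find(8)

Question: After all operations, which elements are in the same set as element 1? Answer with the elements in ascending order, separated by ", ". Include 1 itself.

Answer: 1, 4, 7

Derivation:
Step 1: find(6) -> no change; set of 6 is {6}
Step 2: union(4, 7) -> merged; set of 4 now {4, 7}
Step 3: find(5) -> no change; set of 5 is {5}
Step 4: union(1, 7) -> merged; set of 1 now {1, 4, 7}
Step 5: find(8) -> no change; set of 8 is {8}
Component of 1: {1, 4, 7}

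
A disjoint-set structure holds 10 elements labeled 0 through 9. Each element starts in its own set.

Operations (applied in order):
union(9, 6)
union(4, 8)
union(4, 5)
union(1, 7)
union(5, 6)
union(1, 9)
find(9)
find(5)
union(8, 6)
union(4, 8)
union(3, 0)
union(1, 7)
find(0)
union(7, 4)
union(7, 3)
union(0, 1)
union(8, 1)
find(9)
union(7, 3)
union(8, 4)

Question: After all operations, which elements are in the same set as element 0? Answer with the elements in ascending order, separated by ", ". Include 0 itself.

Answer: 0, 1, 3, 4, 5, 6, 7, 8, 9

Derivation:
Step 1: union(9, 6) -> merged; set of 9 now {6, 9}
Step 2: union(4, 8) -> merged; set of 4 now {4, 8}
Step 3: union(4, 5) -> merged; set of 4 now {4, 5, 8}
Step 4: union(1, 7) -> merged; set of 1 now {1, 7}
Step 5: union(5, 6) -> merged; set of 5 now {4, 5, 6, 8, 9}
Step 6: union(1, 9) -> merged; set of 1 now {1, 4, 5, 6, 7, 8, 9}
Step 7: find(9) -> no change; set of 9 is {1, 4, 5, 6, 7, 8, 9}
Step 8: find(5) -> no change; set of 5 is {1, 4, 5, 6, 7, 8, 9}
Step 9: union(8, 6) -> already same set; set of 8 now {1, 4, 5, 6, 7, 8, 9}
Step 10: union(4, 8) -> already same set; set of 4 now {1, 4, 5, 6, 7, 8, 9}
Step 11: union(3, 0) -> merged; set of 3 now {0, 3}
Step 12: union(1, 7) -> already same set; set of 1 now {1, 4, 5, 6, 7, 8, 9}
Step 13: find(0) -> no change; set of 0 is {0, 3}
Step 14: union(7, 4) -> already same set; set of 7 now {1, 4, 5, 6, 7, 8, 9}
Step 15: union(7, 3) -> merged; set of 7 now {0, 1, 3, 4, 5, 6, 7, 8, 9}
Step 16: union(0, 1) -> already same set; set of 0 now {0, 1, 3, 4, 5, 6, 7, 8, 9}
Step 17: union(8, 1) -> already same set; set of 8 now {0, 1, 3, 4, 5, 6, 7, 8, 9}
Step 18: find(9) -> no change; set of 9 is {0, 1, 3, 4, 5, 6, 7, 8, 9}
Step 19: union(7, 3) -> already same set; set of 7 now {0, 1, 3, 4, 5, 6, 7, 8, 9}
Step 20: union(8, 4) -> already same set; set of 8 now {0, 1, 3, 4, 5, 6, 7, 8, 9}
Component of 0: {0, 1, 3, 4, 5, 6, 7, 8, 9}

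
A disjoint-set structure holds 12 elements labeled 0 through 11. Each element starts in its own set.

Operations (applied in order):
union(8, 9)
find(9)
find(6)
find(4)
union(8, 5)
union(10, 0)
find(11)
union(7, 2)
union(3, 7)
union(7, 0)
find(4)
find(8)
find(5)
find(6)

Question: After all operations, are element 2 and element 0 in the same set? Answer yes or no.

Answer: yes

Derivation:
Step 1: union(8, 9) -> merged; set of 8 now {8, 9}
Step 2: find(9) -> no change; set of 9 is {8, 9}
Step 3: find(6) -> no change; set of 6 is {6}
Step 4: find(4) -> no change; set of 4 is {4}
Step 5: union(8, 5) -> merged; set of 8 now {5, 8, 9}
Step 6: union(10, 0) -> merged; set of 10 now {0, 10}
Step 7: find(11) -> no change; set of 11 is {11}
Step 8: union(7, 2) -> merged; set of 7 now {2, 7}
Step 9: union(3, 7) -> merged; set of 3 now {2, 3, 7}
Step 10: union(7, 0) -> merged; set of 7 now {0, 2, 3, 7, 10}
Step 11: find(4) -> no change; set of 4 is {4}
Step 12: find(8) -> no change; set of 8 is {5, 8, 9}
Step 13: find(5) -> no change; set of 5 is {5, 8, 9}
Step 14: find(6) -> no change; set of 6 is {6}
Set of 2: {0, 2, 3, 7, 10}; 0 is a member.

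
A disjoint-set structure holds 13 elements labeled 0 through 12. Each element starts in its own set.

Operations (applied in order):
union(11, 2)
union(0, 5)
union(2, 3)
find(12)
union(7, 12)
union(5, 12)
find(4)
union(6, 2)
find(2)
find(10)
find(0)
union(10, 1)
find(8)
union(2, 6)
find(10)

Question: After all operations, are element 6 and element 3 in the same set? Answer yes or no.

Answer: yes

Derivation:
Step 1: union(11, 2) -> merged; set of 11 now {2, 11}
Step 2: union(0, 5) -> merged; set of 0 now {0, 5}
Step 3: union(2, 3) -> merged; set of 2 now {2, 3, 11}
Step 4: find(12) -> no change; set of 12 is {12}
Step 5: union(7, 12) -> merged; set of 7 now {7, 12}
Step 6: union(5, 12) -> merged; set of 5 now {0, 5, 7, 12}
Step 7: find(4) -> no change; set of 4 is {4}
Step 8: union(6, 2) -> merged; set of 6 now {2, 3, 6, 11}
Step 9: find(2) -> no change; set of 2 is {2, 3, 6, 11}
Step 10: find(10) -> no change; set of 10 is {10}
Step 11: find(0) -> no change; set of 0 is {0, 5, 7, 12}
Step 12: union(10, 1) -> merged; set of 10 now {1, 10}
Step 13: find(8) -> no change; set of 8 is {8}
Step 14: union(2, 6) -> already same set; set of 2 now {2, 3, 6, 11}
Step 15: find(10) -> no change; set of 10 is {1, 10}
Set of 6: {2, 3, 6, 11}; 3 is a member.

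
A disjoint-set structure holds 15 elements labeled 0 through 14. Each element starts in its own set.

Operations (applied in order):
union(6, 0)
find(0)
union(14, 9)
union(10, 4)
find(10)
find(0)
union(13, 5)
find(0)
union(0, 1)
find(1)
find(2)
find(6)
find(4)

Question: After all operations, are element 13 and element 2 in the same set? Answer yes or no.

Answer: no

Derivation:
Step 1: union(6, 0) -> merged; set of 6 now {0, 6}
Step 2: find(0) -> no change; set of 0 is {0, 6}
Step 3: union(14, 9) -> merged; set of 14 now {9, 14}
Step 4: union(10, 4) -> merged; set of 10 now {4, 10}
Step 5: find(10) -> no change; set of 10 is {4, 10}
Step 6: find(0) -> no change; set of 0 is {0, 6}
Step 7: union(13, 5) -> merged; set of 13 now {5, 13}
Step 8: find(0) -> no change; set of 0 is {0, 6}
Step 9: union(0, 1) -> merged; set of 0 now {0, 1, 6}
Step 10: find(1) -> no change; set of 1 is {0, 1, 6}
Step 11: find(2) -> no change; set of 2 is {2}
Step 12: find(6) -> no change; set of 6 is {0, 1, 6}
Step 13: find(4) -> no change; set of 4 is {4, 10}
Set of 13: {5, 13}; 2 is not a member.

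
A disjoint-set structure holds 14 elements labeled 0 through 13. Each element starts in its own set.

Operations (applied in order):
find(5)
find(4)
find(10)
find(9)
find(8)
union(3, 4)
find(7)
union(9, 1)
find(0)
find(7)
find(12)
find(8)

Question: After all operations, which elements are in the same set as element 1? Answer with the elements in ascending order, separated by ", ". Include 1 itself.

Step 1: find(5) -> no change; set of 5 is {5}
Step 2: find(4) -> no change; set of 4 is {4}
Step 3: find(10) -> no change; set of 10 is {10}
Step 4: find(9) -> no change; set of 9 is {9}
Step 5: find(8) -> no change; set of 8 is {8}
Step 6: union(3, 4) -> merged; set of 3 now {3, 4}
Step 7: find(7) -> no change; set of 7 is {7}
Step 8: union(9, 1) -> merged; set of 9 now {1, 9}
Step 9: find(0) -> no change; set of 0 is {0}
Step 10: find(7) -> no change; set of 7 is {7}
Step 11: find(12) -> no change; set of 12 is {12}
Step 12: find(8) -> no change; set of 8 is {8}
Component of 1: {1, 9}

Answer: 1, 9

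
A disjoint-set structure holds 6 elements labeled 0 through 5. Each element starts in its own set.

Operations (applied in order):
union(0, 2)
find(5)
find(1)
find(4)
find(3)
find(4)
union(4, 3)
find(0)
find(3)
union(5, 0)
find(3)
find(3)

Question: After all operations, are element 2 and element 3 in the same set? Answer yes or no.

Step 1: union(0, 2) -> merged; set of 0 now {0, 2}
Step 2: find(5) -> no change; set of 5 is {5}
Step 3: find(1) -> no change; set of 1 is {1}
Step 4: find(4) -> no change; set of 4 is {4}
Step 5: find(3) -> no change; set of 3 is {3}
Step 6: find(4) -> no change; set of 4 is {4}
Step 7: union(4, 3) -> merged; set of 4 now {3, 4}
Step 8: find(0) -> no change; set of 0 is {0, 2}
Step 9: find(3) -> no change; set of 3 is {3, 4}
Step 10: union(5, 0) -> merged; set of 5 now {0, 2, 5}
Step 11: find(3) -> no change; set of 3 is {3, 4}
Step 12: find(3) -> no change; set of 3 is {3, 4}
Set of 2: {0, 2, 5}; 3 is not a member.

Answer: no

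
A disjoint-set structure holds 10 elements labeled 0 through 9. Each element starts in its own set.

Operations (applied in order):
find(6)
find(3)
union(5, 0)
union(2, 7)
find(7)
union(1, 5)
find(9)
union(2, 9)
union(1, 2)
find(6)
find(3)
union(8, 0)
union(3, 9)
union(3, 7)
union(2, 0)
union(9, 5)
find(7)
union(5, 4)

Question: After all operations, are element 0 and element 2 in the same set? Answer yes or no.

Answer: yes

Derivation:
Step 1: find(6) -> no change; set of 6 is {6}
Step 2: find(3) -> no change; set of 3 is {3}
Step 3: union(5, 0) -> merged; set of 5 now {0, 5}
Step 4: union(2, 7) -> merged; set of 2 now {2, 7}
Step 5: find(7) -> no change; set of 7 is {2, 7}
Step 6: union(1, 5) -> merged; set of 1 now {0, 1, 5}
Step 7: find(9) -> no change; set of 9 is {9}
Step 8: union(2, 9) -> merged; set of 2 now {2, 7, 9}
Step 9: union(1, 2) -> merged; set of 1 now {0, 1, 2, 5, 7, 9}
Step 10: find(6) -> no change; set of 6 is {6}
Step 11: find(3) -> no change; set of 3 is {3}
Step 12: union(8, 0) -> merged; set of 8 now {0, 1, 2, 5, 7, 8, 9}
Step 13: union(3, 9) -> merged; set of 3 now {0, 1, 2, 3, 5, 7, 8, 9}
Step 14: union(3, 7) -> already same set; set of 3 now {0, 1, 2, 3, 5, 7, 8, 9}
Step 15: union(2, 0) -> already same set; set of 2 now {0, 1, 2, 3, 5, 7, 8, 9}
Step 16: union(9, 5) -> already same set; set of 9 now {0, 1, 2, 3, 5, 7, 8, 9}
Step 17: find(7) -> no change; set of 7 is {0, 1, 2, 3, 5, 7, 8, 9}
Step 18: union(5, 4) -> merged; set of 5 now {0, 1, 2, 3, 4, 5, 7, 8, 9}
Set of 0: {0, 1, 2, 3, 4, 5, 7, 8, 9}; 2 is a member.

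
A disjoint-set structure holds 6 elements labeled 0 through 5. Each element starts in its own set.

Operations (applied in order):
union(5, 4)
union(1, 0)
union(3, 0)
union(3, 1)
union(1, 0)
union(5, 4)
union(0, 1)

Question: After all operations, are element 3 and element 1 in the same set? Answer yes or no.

Step 1: union(5, 4) -> merged; set of 5 now {4, 5}
Step 2: union(1, 0) -> merged; set of 1 now {0, 1}
Step 3: union(3, 0) -> merged; set of 3 now {0, 1, 3}
Step 4: union(3, 1) -> already same set; set of 3 now {0, 1, 3}
Step 5: union(1, 0) -> already same set; set of 1 now {0, 1, 3}
Step 6: union(5, 4) -> already same set; set of 5 now {4, 5}
Step 7: union(0, 1) -> already same set; set of 0 now {0, 1, 3}
Set of 3: {0, 1, 3}; 1 is a member.

Answer: yes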